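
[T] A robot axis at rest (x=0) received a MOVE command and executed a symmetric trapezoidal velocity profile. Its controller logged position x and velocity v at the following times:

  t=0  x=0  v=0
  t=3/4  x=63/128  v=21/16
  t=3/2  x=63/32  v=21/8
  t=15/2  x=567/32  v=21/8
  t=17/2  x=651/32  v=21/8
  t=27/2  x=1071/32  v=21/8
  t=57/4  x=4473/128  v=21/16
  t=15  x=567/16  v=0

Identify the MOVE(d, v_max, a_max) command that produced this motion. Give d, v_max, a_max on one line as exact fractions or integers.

final state: t=15, x=567/16, v=0 → d = 567/16
a_max = (21/16−0)/(3/4−0) = 7/4
max v = 21/8 over t∈[3/2,27/2] → v_max = 21/8
check: 21/8·(3/2+12) = 567/16 ✓

d=567/16 v_max=21/8 a_max=7/4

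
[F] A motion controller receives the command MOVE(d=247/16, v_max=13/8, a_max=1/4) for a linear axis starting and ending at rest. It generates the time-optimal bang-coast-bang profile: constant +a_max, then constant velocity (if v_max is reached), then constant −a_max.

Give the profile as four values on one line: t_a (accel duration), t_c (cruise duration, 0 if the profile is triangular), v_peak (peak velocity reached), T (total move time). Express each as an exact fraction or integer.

v_max²/a_max = (13/8)²/(1/4) = 169/16
247/16 ≥ 169/16 → trapezoidal
t_a = (13/8)/(1/4) = 13/2; v_peak = 13/8
d_cruise = 247/16 − 169/16 = 39/8; t_c = (39/8)/(13/8) = 3
T = 2·13/2 + 3 = 16

t_a=13/2 t_c=3 v_peak=13/8 T=16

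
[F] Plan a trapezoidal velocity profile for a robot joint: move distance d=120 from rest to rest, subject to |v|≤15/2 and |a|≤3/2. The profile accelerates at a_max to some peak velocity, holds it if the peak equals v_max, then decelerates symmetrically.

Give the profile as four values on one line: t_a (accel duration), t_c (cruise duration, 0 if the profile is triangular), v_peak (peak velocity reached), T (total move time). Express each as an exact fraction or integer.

t_a=5 t_c=11 v_peak=15/2 T=21

v_max²/a_max = (15/2)²/(3/2) = 75/2
120 ≥ 75/2 so v_max reached
t_a = (15/2)/(3/2) = 5; v_peak = 15/2
d_cruise = 120 − 75/2 = 165/2; t_c = (165/2)/(15/2) = 11
T = 2·5 + 11 = 21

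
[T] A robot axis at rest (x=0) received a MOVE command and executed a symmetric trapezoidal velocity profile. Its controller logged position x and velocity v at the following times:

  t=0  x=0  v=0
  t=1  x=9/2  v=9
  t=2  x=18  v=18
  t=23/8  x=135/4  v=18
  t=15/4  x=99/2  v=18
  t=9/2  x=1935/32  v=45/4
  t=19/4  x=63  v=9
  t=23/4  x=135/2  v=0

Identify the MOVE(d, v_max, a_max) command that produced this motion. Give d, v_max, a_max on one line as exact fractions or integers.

final state: t=23/4, x=135/2, v=0 → d = 135/2
a_max = (9−0)/(1−0) = 9
max v = 18 over t∈[2,15/4] → v_max = 18
check: 18·(2+7/4) = 135/2 ✓

d=135/2 v_max=18 a_max=9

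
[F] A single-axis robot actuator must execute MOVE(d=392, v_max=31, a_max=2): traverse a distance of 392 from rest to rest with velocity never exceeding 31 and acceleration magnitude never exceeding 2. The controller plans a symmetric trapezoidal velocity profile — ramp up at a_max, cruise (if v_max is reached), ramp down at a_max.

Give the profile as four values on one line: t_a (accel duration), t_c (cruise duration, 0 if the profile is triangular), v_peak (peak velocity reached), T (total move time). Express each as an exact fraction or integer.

t_a=14 t_c=0 v_peak=28 T=28

v_max²/a_max = 31²/2 = 961/2
392 < 961/2 ⇒ no cruise
v_peak = √(392·2) = √784 = 28
t_a = 28/2 = 14; t_c = 0
T = 2·14 = 28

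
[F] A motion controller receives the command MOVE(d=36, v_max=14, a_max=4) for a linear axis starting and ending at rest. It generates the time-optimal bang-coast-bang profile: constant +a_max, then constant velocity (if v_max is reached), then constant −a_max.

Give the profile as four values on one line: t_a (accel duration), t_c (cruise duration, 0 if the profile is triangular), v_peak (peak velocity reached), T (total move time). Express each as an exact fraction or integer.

t_a=3 t_c=0 v_peak=12 T=6

(v_max)²/a_max = 14²/4 = 49
36 < 49 so t_c = 0
v_peak = √(36·4) = √144 = 12
t_a = 12/4 = 3; t_c = 0
T = 2·3 = 6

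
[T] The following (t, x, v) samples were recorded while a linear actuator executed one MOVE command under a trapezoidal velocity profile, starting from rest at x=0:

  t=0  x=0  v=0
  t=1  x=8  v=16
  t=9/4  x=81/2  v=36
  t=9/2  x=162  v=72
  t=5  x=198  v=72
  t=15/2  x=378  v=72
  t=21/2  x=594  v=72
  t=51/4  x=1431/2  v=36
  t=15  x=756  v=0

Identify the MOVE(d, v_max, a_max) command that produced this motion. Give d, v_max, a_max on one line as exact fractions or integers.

d=756 v_max=72 a_max=16

final state: t=15, x=756, v=0 → d = 756
a_max = (16−0)/(1−0) = 16
max v = 72 over t∈[9/2,21/2] → v_max = 72
check: 72·(9/2+6) = 756 ✓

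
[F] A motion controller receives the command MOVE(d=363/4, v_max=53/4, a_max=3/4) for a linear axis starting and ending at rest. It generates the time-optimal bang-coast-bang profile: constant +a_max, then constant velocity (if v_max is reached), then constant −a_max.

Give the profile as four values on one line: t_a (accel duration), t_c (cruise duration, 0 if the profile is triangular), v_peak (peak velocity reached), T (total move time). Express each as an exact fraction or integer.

t_a=11 t_c=0 v_peak=33/4 T=22

v_max²/a_max = (53/4)²/(3/4) = 2809/12
363/4 < 2809/12 → triangular
v_peak = √(363/4·3/4) = √(1089/16) = 33/4
t_a = (33/4)/(3/4) = 11; t_c = 0
T = 2·11 = 22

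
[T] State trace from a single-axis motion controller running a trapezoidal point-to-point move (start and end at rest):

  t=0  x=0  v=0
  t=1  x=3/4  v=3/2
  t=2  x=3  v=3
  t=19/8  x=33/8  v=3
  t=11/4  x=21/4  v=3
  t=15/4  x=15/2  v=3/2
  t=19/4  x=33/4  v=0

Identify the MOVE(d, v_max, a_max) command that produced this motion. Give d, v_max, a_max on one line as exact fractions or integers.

final state: t=19/4, x=33/4, v=0 → d = 33/4
a_max = (3/2−0)/(1−0) = 3/2
max v = 3 over t∈[2,11/4] → v_max = 3
check: 3·(2+3/4) = 33/4 ✓

d=33/4 v_max=3 a_max=3/2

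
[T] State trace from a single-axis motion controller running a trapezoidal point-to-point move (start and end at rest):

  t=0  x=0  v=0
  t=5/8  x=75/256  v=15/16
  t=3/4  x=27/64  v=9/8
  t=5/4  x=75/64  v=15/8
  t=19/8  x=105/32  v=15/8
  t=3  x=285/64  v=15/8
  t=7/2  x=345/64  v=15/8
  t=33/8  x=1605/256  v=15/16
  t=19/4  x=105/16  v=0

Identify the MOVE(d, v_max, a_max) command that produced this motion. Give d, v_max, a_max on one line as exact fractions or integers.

d=105/16 v_max=15/8 a_max=3/2

final state: t=19/4, x=105/16, v=0 → d = 105/16
a_max = (15/16−0)/(5/8−0) = 3/2
max v = 15/8 over t∈[5/4,7/2] → v_max = 15/8
check: 15/8·(5/4+9/4) = 105/16 ✓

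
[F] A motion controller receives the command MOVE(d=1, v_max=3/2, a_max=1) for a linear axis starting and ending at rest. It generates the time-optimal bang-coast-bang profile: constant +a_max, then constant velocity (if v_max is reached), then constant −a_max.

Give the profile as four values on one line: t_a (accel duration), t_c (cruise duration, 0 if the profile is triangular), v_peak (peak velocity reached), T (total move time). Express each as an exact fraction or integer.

vₘ²/aₘ = (3/2)²/1 = 9/4
1 < 9/4 so t_c = 0
v_peak = √(1·1) = √1 = 1
t_a = 1/1 = 1; t_c = 0
T = 2·1 = 2

t_a=1 t_c=0 v_peak=1 T=2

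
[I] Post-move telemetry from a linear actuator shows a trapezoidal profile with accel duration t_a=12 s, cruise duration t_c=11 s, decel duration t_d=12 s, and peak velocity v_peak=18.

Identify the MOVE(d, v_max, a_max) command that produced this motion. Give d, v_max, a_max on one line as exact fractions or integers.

d=414 v_max=18 a_max=3/2

a_max = 18/12 = 3/2
d_a = ½·18·12 = 108; d_c = 18·11 = 198
d = 2·108 + 198 = 414
t_c = 11 > 0 → v_max = v_peak = 18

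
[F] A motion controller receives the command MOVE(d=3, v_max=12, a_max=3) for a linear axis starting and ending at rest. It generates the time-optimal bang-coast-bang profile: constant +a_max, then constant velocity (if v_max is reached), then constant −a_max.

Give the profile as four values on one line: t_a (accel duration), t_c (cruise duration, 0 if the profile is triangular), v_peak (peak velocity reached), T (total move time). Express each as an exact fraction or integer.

vₘ²/aₘ = 12²/3 = 48
3 < 48 ⇒ no cruise
v_peak = √(3·3) = √9 = 3
t_a = 3/3 = 1; t_c = 0
T = 2·1 = 2

t_a=1 t_c=0 v_peak=3 T=2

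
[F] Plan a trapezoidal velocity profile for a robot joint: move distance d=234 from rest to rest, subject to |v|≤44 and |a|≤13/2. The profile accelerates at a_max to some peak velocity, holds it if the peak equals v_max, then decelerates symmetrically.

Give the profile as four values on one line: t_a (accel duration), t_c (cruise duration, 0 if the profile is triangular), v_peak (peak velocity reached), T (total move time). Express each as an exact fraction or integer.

t_a=6 t_c=0 v_peak=39 T=12

v_max²/a_max = 44²/(13/2) = 3872/13
234 < 3872/13 ⇒ no cruise
v_peak = √(234·13/2) = √1521 = 39
t_a = 39/(13/2) = 6; t_c = 0
T = 2·6 = 12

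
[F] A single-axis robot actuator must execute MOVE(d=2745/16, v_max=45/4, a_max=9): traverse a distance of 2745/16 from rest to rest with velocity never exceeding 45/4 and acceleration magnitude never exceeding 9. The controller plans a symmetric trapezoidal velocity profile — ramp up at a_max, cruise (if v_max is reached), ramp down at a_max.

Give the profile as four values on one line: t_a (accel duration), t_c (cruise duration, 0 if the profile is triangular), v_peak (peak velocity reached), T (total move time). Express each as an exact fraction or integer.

(v_max)²/a_max = (45/4)²/9 = 225/16
2745/16 ≥ 225/16 → trapezoidal
t_a = (45/4)/9 = 5/4; v_peak = 45/4
d_cruise = 2745/16 − 225/16 = 315/2; t_c = (315/2)/(45/4) = 14
T = 2·5/4 + 14 = 33/2

t_a=5/4 t_c=14 v_peak=45/4 T=33/2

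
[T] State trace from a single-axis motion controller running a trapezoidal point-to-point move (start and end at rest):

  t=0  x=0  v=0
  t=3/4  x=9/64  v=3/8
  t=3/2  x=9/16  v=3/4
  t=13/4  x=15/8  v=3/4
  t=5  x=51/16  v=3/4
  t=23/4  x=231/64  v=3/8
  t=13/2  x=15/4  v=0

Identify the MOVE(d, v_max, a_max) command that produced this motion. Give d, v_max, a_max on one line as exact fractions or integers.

d=15/4 v_max=3/4 a_max=1/2

final state: t=13/2, x=15/4, v=0 → d = 15/4
a_max = (3/8−0)/(3/4−0) = 1/2
max v = 3/4 over t∈[3/2,5] → v_max = 3/4
check: 3/4·(3/2+7/2) = 15/4 ✓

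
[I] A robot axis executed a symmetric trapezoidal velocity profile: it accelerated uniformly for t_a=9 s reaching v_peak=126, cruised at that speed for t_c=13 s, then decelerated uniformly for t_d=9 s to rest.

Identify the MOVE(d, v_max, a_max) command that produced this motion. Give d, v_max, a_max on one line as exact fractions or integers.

a_max = 126/9 = 14
d_a = ½·126·9 = 567; d_c = 126·13 = 1638
d = 2·567 + 1638 = 2772
t_c = 13 > 0 → v_max = v_peak = 126

d=2772 v_max=126 a_max=14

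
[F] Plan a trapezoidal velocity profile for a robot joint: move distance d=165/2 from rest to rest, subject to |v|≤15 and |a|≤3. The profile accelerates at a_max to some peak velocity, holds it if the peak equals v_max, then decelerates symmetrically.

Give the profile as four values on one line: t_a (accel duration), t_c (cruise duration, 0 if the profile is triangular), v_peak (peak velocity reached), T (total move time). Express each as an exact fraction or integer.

vₘ²/aₘ = 15²/3 = 75
165/2 ≥ 75 ⇒ cruise phase
t_a = 15/3 = 5; v_peak = 15
d_cruise = 165/2 − 75 = 15/2; t_c = (15/2)/15 = 1/2
T = 2·5 + 1/2 = 21/2

t_a=5 t_c=1/2 v_peak=15 T=21/2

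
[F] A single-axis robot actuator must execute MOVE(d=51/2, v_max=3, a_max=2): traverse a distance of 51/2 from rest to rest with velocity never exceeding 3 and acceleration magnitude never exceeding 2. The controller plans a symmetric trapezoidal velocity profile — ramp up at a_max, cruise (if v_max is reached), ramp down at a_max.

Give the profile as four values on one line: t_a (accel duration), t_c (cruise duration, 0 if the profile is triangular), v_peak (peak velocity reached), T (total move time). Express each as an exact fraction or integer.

t_a=3/2 t_c=7 v_peak=3 T=10

vₘ²/aₘ = 3²/2 = 9/2
51/2 ≥ 9/2 so v_max reached
t_a = 3/2; v_peak = 3
d_cruise = 51/2 − 9/2 = 21; t_c = 21/3 = 7
T = 2·3/2 + 7 = 10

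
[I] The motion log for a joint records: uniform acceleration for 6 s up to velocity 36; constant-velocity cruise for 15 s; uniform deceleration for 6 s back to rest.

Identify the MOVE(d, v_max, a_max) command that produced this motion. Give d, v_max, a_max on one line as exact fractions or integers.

a_max = 36/6 = 6
d_a = ½·36·6 = 108; d_c = 36·15 = 540
d = 2·108 + 540 = 756
t_c = 15 > 0 → v_max = v_peak = 36

d=756 v_max=36 a_max=6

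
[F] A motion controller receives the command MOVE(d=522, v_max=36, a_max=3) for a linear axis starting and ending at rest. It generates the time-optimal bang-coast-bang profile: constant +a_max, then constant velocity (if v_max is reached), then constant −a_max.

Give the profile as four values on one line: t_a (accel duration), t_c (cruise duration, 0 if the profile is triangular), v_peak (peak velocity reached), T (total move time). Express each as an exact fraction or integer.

v_max²/a_max = 36²/3 = 432
522 ≥ 432 → trapezoidal
t_a = 36/3 = 12; v_peak = 36
d_cruise = 522 − 432 = 90; t_c = 90/36 = 5/2
T = 2·12 + 5/2 = 53/2

t_a=12 t_c=5/2 v_peak=36 T=53/2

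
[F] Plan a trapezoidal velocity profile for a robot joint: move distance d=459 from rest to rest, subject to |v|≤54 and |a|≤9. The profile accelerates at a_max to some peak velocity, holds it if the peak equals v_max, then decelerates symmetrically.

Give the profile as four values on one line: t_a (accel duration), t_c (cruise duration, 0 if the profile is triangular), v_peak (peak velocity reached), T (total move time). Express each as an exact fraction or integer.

t_a=6 t_c=5/2 v_peak=54 T=29/2

v_max²/a_max = 54²/9 = 324
459 ≥ 324 ⇒ cruise phase
t_a = 54/9 = 6; v_peak = 54
d_cruise = 459 − 324 = 135; t_c = 135/54 = 5/2
T = 2·6 + 5/2 = 29/2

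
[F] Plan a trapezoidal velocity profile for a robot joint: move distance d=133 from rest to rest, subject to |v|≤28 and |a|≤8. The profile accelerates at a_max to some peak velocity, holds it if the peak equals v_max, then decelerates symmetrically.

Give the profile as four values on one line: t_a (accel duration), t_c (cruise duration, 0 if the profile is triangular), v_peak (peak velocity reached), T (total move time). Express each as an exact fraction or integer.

t_a=7/2 t_c=5/4 v_peak=28 T=33/4

v_max²/a_max = 28²/8 = 98
133 ≥ 98 → trapezoidal
t_a = 28/8 = 7/2; v_peak = 28
d_cruise = 133 − 98 = 35; t_c = 35/28 = 5/4
T = 2·7/2 + 5/4 = 33/4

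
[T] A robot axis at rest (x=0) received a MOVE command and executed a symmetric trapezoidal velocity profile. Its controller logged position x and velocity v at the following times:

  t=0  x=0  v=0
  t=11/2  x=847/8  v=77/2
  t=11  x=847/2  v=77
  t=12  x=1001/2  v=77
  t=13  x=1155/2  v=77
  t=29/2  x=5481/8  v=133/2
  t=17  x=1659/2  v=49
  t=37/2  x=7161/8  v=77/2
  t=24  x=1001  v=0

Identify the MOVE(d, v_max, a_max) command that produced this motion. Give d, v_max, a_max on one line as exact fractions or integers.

final state: t=24, x=1001, v=0 → d = 1001
a_max = (77/2−0)/(11/2−0) = 7
max v = 77 over t∈[11,13] → v_max = 77
check: 77·(11+2) = 1001 ✓

d=1001 v_max=77 a_max=7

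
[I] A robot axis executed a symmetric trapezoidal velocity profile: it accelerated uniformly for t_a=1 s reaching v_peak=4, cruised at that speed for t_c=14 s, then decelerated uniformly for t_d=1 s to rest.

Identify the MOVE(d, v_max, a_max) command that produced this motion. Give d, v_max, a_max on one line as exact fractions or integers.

d=60 v_max=4 a_max=4

a_max = 4/1 = 4
d_a = ½·4·1 = 2; d_c = 4·14 = 56
d = 2·2 + 56 = 60
t_c = 14 > 0 → v_max = v_peak = 4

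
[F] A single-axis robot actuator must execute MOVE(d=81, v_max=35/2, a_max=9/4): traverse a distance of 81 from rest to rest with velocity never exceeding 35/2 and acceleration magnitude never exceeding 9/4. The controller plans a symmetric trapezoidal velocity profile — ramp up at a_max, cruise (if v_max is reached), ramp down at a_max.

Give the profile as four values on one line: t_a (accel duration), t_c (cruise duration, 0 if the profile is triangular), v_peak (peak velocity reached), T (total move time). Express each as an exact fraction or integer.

(v_max)²/a_max = (35/2)²/(9/4) = 1225/9
81 < 1225/9 ⇒ no cruise
v_peak = √(81·9/4) = √(729/4) = 27/2
t_a = (27/2)/(9/4) = 6; t_c = 0
T = 2·6 = 12

t_a=6 t_c=0 v_peak=27/2 T=12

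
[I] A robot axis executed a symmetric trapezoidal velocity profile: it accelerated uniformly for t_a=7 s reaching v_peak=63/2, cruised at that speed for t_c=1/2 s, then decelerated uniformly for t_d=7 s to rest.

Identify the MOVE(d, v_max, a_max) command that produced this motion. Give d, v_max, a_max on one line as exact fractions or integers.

d=945/4 v_max=63/2 a_max=9/2

a_max = (63/2)/7 = 9/2
d_a = ½·63/2·7 = 441/4; d_c = 63/2·1/2 = 63/4
d = 2·441/4 + 63/4 = 945/4
t_c = 1/2 > 0 ⇒ limit active, v_max = 63/2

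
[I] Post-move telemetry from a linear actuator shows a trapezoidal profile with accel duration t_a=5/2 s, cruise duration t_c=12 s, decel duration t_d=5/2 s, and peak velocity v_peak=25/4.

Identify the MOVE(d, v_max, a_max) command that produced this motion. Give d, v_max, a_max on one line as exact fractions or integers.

a_max = (25/4)/(5/2) = 5/2
d_a = ½·25/4·5/2 = 125/16; d_c = 25/4·12 = 75
d = 2·125/16 + 75 = 725/8
t_c = 12 > 0 ⇒ limit active, v_max = 25/4

d=725/8 v_max=25/4 a_max=5/2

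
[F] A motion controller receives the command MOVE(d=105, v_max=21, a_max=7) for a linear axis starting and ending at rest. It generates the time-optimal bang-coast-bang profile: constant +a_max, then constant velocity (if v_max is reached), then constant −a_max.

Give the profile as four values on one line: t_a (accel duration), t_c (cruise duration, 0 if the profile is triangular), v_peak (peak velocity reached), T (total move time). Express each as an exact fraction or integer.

(v_max)²/a_max = 21²/7 = 63
105 ≥ 63 ⇒ cruise phase
t_a = 21/7 = 3; v_peak = 21
d_cruise = 105 − 63 = 42; t_c = 42/21 = 2
T = 2·3 + 2 = 8

t_a=3 t_c=2 v_peak=21 T=8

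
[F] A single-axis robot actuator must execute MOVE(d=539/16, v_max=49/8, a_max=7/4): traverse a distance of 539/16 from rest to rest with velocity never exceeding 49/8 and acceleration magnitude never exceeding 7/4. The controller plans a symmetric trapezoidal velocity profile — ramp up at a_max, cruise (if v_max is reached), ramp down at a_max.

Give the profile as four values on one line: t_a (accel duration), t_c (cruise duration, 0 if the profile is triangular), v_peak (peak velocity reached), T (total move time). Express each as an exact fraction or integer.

(v_max)²/a_max = (49/8)²/(7/4) = 343/16
539/16 ≥ 343/16 so v_max reached
t_a = (49/8)/(7/4) = 7/2; v_peak = 49/8
d_cruise = 539/16 − 343/16 = 49/4; t_c = (49/4)/(49/8) = 2
T = 2·7/2 + 2 = 9

t_a=7/2 t_c=2 v_peak=49/8 T=9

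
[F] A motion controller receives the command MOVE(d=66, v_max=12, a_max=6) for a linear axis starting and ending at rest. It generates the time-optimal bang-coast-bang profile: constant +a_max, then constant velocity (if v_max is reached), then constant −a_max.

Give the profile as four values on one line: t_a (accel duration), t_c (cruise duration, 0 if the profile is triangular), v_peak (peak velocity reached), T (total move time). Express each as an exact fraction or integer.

vₘ²/aₘ = 12²/6 = 24
66 ≥ 24 → trapezoidal
t_a = 12/6 = 2; v_peak = 12
d_cruise = 66 − 24 = 42; t_c = 42/12 = 7/2
T = 2·2 + 7/2 = 15/2

t_a=2 t_c=7/2 v_peak=12 T=15/2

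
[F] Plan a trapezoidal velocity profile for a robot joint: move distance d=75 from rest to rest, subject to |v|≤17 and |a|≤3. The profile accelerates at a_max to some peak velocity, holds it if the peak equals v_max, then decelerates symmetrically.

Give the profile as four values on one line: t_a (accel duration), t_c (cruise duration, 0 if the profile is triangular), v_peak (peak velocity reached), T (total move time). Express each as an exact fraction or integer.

t_a=5 t_c=0 v_peak=15 T=10

vₘ²/aₘ = 17²/3 = 289/3
75 < 289/3 so t_c = 0
v_peak = √(75·3) = √225 = 15
t_a = 15/3 = 5; t_c = 0
T = 2·5 = 10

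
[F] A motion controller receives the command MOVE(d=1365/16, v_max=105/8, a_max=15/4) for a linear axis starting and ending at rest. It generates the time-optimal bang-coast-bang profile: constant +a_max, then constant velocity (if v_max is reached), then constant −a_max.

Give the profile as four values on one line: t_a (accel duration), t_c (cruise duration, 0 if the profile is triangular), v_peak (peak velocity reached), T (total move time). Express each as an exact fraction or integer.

t_a=7/2 t_c=3 v_peak=105/8 T=10

(v_max)²/a_max = (105/8)²/(15/4) = 735/16
1365/16 ≥ 735/16 ⇒ cruise phase
t_a = (105/8)/(15/4) = 7/2; v_peak = 105/8
d_cruise = 1365/16 − 735/16 = 315/8; t_c = (315/8)/(105/8) = 3
T = 2·7/2 + 3 = 10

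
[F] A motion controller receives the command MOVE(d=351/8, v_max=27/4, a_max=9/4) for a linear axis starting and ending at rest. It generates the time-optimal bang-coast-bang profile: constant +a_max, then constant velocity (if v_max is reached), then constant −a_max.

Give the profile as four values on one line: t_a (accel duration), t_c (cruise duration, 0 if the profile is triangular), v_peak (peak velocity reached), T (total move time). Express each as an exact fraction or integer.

v_max²/a_max = (27/4)²/(9/4) = 81/4
351/8 ≥ 81/4 so v_max reached
t_a = (27/4)/(9/4) = 3; v_peak = 27/4
d_cruise = 351/8 − 81/4 = 189/8; t_c = (189/8)/(27/4) = 7/2
T = 2·3 + 7/2 = 19/2

t_a=3 t_c=7/2 v_peak=27/4 T=19/2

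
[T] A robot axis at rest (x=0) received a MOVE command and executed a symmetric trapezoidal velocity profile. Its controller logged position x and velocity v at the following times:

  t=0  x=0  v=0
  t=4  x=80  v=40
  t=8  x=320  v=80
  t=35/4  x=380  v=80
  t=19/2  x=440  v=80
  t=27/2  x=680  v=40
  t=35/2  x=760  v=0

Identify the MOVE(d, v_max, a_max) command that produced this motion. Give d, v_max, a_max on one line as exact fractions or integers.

final state: t=35/2, x=760, v=0 → d = 760
a_max = (40−0)/(4−0) = 10
max v = 80 over t∈[8,19/2] → v_max = 80
check: 80·(8+3/2) = 760 ✓

d=760 v_max=80 a_max=10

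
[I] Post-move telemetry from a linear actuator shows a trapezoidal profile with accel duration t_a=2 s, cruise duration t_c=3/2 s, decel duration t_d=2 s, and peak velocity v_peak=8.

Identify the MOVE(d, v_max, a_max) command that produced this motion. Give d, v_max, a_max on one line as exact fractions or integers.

a_max = 8/2 = 4
d_a = ½·8·2 = 8; d_c = 8·3/2 = 12
d = 2·8 + 12 = 28
t_c = 3/2 > 0 → v_max = v_peak = 8

d=28 v_max=8 a_max=4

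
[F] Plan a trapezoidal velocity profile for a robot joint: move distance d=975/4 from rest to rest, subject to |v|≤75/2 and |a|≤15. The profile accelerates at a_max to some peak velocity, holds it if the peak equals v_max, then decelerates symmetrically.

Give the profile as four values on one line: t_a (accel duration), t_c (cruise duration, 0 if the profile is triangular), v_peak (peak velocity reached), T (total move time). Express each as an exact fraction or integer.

t_a=5/2 t_c=4 v_peak=75/2 T=9

vₘ²/aₘ = (75/2)²/15 = 375/4
975/4 ≥ 375/4 ⇒ cruise phase
t_a = (75/2)/15 = 5/2; v_peak = 75/2
d_cruise = 975/4 − 375/4 = 150; t_c = 150/(75/2) = 4
T = 2·5/2 + 4 = 9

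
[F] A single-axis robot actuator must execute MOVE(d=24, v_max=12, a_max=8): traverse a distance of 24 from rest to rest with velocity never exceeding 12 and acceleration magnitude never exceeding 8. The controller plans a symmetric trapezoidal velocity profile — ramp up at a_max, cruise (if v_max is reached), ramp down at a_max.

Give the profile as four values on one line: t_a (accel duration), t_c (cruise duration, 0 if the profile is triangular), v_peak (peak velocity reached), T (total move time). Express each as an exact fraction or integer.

t_a=3/2 t_c=1/2 v_peak=12 T=7/2

v_max²/a_max = 12²/8 = 18
24 ≥ 18 so v_max reached
t_a = 12/8 = 3/2; v_peak = 12
d_cruise = 24 − 18 = 6; t_c = 6/12 = 1/2
T = 2·3/2 + 1/2 = 7/2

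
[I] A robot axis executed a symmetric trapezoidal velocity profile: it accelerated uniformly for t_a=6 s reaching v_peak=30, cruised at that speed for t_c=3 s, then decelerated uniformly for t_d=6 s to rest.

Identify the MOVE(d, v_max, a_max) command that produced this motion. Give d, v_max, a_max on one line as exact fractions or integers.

d=270 v_max=30 a_max=5

a_max = 30/6 = 5
d_a = ½·30·6 = 90; d_c = 30·3 = 90
d = 2·90 + 90 = 270
t_c = 3 > 0 ⇒ limit active, v_max = 30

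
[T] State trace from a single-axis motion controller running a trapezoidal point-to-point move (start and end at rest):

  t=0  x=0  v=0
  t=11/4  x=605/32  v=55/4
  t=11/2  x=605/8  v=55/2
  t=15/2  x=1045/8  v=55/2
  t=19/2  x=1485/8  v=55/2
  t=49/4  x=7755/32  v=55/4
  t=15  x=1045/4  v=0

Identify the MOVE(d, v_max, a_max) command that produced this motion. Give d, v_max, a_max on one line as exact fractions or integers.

d=1045/4 v_max=55/2 a_max=5

final state: t=15, x=1045/4, v=0 → d = 1045/4
a_max = (55/4−0)/(11/4−0) = 5
max v = 55/2 over t∈[11/2,19/2] → v_max = 55/2
check: 55/2·(11/2+4) = 1045/4 ✓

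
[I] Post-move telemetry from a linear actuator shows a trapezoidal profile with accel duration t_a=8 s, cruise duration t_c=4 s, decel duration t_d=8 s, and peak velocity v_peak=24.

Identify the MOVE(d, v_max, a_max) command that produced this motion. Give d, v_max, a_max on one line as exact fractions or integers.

a_max = 24/8 = 3
d_a = ½·24·8 = 96; d_c = 24·4 = 96
d = 2·96 + 96 = 288
t_c = 4 > 0 → v_max = v_peak = 24

d=288 v_max=24 a_max=3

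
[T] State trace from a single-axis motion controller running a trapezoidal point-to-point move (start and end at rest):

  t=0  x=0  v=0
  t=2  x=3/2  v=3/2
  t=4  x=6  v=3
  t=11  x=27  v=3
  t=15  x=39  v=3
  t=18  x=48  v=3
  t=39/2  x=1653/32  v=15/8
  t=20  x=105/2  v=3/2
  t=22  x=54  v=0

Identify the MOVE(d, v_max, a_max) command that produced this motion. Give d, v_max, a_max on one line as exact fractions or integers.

final state: t=22, x=54, v=0 → d = 54
a_max = (3/2−0)/(2−0) = 3/4
max v = 3 over t∈[4,18] → v_max = 3
check: 3·(4+14) = 54 ✓

d=54 v_max=3 a_max=3/4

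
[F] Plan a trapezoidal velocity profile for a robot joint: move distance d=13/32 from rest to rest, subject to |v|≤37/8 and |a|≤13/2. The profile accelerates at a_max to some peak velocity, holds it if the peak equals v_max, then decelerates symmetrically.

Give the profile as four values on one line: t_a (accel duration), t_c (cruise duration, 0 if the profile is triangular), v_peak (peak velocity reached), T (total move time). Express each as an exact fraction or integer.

t_a=1/4 t_c=0 v_peak=13/8 T=1/2

(v_max)²/a_max = (37/8)²/(13/2) = 1369/416
13/32 < 1369/416 → triangular
v_peak = √(13/32·13/2) = √(169/64) = 13/8
t_a = (13/8)/(13/2) = 1/4; t_c = 0
T = 2·1/4 = 1/2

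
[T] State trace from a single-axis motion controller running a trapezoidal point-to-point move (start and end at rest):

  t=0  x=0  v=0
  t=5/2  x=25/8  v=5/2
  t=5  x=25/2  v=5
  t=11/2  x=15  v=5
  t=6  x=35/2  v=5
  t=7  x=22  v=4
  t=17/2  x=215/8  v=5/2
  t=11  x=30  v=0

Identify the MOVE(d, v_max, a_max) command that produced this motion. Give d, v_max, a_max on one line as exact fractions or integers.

d=30 v_max=5 a_max=1

final state: t=11, x=30, v=0 → d = 30
a_max = (5/2−0)/(5/2−0) = 1
max v = 5 over t∈[5,6] → v_max = 5
check: 5·(5+1) = 30 ✓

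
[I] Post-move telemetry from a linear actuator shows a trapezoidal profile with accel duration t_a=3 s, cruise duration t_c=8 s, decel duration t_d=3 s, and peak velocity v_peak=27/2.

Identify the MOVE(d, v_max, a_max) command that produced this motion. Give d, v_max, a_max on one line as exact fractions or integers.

d=297/2 v_max=27/2 a_max=9/2

a_max = (27/2)/3 = 9/2
d_a = ½·27/2·3 = 81/4; d_c = 27/2·8 = 108
d = 2·81/4 + 108 = 297/2
t_c = 8 > 0 ⇒ limit active, v_max = 27/2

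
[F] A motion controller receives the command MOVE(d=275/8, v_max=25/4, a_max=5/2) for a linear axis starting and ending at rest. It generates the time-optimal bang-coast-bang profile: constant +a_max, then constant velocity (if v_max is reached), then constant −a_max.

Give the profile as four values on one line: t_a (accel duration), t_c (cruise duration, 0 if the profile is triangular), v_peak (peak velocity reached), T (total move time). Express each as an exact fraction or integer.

v_max²/a_max = (25/4)²/(5/2) = 125/8
275/8 ≥ 125/8 → trapezoidal
t_a = (25/4)/(5/2) = 5/2; v_peak = 25/4
d_cruise = 275/8 − 125/8 = 75/4; t_c = (75/4)/(25/4) = 3
T = 2·5/2 + 3 = 8

t_a=5/2 t_c=3 v_peak=25/4 T=8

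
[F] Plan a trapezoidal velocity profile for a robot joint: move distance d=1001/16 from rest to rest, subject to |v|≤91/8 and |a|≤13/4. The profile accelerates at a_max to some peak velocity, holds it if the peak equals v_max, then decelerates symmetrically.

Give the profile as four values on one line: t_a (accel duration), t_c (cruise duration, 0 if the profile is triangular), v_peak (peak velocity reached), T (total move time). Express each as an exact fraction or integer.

t_a=7/2 t_c=2 v_peak=91/8 T=9

v_max²/a_max = (91/8)²/(13/4) = 637/16
1001/16 ≥ 637/16 ⇒ cruise phase
t_a = (91/8)/(13/4) = 7/2; v_peak = 91/8
d_cruise = 1001/16 − 637/16 = 91/4; t_c = (91/4)/(91/8) = 2
T = 2·7/2 + 2 = 9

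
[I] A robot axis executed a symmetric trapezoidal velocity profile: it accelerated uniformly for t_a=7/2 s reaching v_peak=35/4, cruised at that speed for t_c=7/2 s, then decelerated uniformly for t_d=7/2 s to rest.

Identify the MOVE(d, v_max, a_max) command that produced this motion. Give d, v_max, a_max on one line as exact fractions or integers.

a_max = (35/4)/(7/2) = 5/2
d_a = ½·35/4·7/2 = 245/16; d_c = 35/4·7/2 = 245/8
d = 2·245/16 + 245/8 = 245/4
t_c = 7/2 > 0 ⇒ limit active, v_max = 35/4

d=245/4 v_max=35/4 a_max=5/2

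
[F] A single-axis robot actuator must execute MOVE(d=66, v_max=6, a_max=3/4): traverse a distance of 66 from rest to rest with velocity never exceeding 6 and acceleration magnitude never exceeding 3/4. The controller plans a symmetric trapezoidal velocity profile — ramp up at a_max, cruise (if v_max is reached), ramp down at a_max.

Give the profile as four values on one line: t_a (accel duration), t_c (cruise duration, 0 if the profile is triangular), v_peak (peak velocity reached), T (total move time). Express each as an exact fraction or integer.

v_max²/a_max = 6²/(3/4) = 48
66 ≥ 48 so v_max reached
t_a = 6/(3/4) = 8; v_peak = 6
d_cruise = 66 − 48 = 18; t_c = 18/6 = 3
T = 2·8 + 3 = 19

t_a=8 t_c=3 v_peak=6 T=19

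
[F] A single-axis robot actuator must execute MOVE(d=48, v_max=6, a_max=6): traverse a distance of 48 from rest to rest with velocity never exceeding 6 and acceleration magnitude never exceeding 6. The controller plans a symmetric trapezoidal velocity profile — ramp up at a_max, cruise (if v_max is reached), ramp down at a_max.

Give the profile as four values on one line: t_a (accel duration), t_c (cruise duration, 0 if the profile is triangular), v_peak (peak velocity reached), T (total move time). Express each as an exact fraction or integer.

vₘ²/aₘ = 6²/6 = 6
48 ≥ 6 ⇒ cruise phase
t_a = 6/6 = 1; v_peak = 6
d_cruise = 48 − 6 = 42; t_c = 42/6 = 7
T = 2·1 + 7 = 9

t_a=1 t_c=7 v_peak=6 T=9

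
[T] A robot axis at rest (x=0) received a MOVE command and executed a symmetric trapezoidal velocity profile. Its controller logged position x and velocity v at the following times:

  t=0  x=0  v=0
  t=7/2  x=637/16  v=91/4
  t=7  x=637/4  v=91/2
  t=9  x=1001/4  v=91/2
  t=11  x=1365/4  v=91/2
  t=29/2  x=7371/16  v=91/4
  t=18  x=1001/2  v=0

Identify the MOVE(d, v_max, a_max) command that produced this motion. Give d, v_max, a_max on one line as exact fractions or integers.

d=1001/2 v_max=91/2 a_max=13/2

final state: t=18, x=1001/2, v=0 → d = 1001/2
a_max = (91/4−0)/(7/2−0) = 13/2
max v = 91/2 over t∈[7,11] → v_max = 91/2
check: 91/2·(7+4) = 1001/2 ✓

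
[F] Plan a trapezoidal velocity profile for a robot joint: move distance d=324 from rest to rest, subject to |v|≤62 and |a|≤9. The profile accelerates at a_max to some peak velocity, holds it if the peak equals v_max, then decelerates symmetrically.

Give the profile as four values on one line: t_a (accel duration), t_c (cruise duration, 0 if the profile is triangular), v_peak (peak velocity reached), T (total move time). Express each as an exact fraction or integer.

t_a=6 t_c=0 v_peak=54 T=12

v_max²/a_max = 62²/9 = 3844/9
324 < 3844/9 → triangular
v_peak = √(324·9) = √2916 = 54
t_a = 54/9 = 6; t_c = 0
T = 2·6 = 12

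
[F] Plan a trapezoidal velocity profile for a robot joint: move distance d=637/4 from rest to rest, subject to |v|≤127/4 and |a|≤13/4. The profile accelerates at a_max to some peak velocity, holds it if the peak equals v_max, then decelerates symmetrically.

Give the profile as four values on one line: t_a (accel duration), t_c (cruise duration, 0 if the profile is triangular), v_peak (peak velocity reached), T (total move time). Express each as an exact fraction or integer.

t_a=7 t_c=0 v_peak=91/4 T=14

v_max²/a_max = (127/4)²/(13/4) = 16129/52
637/4 < 16129/52 ⇒ no cruise
v_peak = √(637/4·13/4) = √(8281/16) = 91/4
t_a = (91/4)/(13/4) = 7; t_c = 0
T = 2·7 = 14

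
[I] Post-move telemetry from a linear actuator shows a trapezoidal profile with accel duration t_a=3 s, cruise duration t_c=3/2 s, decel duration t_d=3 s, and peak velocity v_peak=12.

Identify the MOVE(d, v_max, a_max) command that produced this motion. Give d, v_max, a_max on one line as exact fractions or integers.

d=54 v_max=12 a_max=4

a_max = 12/3 = 4
d_a = ½·12·3 = 18; d_c = 12·3/2 = 18
d = 2·18 + 18 = 54
t_c = 3/2 > 0 → v_max = v_peak = 12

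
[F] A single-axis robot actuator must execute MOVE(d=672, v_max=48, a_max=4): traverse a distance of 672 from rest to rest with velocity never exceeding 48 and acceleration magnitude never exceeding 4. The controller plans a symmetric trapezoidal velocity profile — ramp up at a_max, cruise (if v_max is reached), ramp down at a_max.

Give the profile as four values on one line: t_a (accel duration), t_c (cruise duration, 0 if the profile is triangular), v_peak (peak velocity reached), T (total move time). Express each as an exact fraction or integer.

t_a=12 t_c=2 v_peak=48 T=26

(v_max)²/a_max = 48²/4 = 576
672 ≥ 576 so v_max reached
t_a = 48/4 = 12; v_peak = 48
d_cruise = 672 − 576 = 96; t_c = 96/48 = 2
T = 2·12 + 2 = 26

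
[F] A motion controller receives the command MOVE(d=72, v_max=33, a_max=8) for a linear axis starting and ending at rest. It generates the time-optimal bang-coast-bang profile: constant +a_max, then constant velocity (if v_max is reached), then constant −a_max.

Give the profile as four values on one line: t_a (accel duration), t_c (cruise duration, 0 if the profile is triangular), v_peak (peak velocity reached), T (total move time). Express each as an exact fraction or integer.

(v_max)²/a_max = 33²/8 = 1089/8
72 < 1089/8 so t_c = 0
v_peak = √(72·8) = √576 = 24
t_a = 24/8 = 3; t_c = 0
T = 2·3 = 6

t_a=3 t_c=0 v_peak=24 T=6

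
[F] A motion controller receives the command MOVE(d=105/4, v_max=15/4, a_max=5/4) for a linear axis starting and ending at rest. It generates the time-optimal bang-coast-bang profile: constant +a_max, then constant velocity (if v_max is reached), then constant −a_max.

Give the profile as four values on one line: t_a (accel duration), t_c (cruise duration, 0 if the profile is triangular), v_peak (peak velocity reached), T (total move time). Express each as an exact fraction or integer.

t_a=3 t_c=4 v_peak=15/4 T=10

vₘ²/aₘ = (15/4)²/(5/4) = 45/4
105/4 ≥ 45/4 so v_max reached
t_a = (15/4)/(5/4) = 3; v_peak = 15/4
d_cruise = 105/4 − 45/4 = 15; t_c = 15/(15/4) = 4
T = 2·3 + 4 = 10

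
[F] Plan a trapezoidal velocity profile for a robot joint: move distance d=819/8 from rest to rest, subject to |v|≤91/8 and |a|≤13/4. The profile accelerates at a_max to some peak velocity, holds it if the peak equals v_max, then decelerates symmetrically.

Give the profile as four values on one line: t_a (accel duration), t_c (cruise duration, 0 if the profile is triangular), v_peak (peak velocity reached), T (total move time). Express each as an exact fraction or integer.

(v_max)²/a_max = (91/8)²/(13/4) = 637/16
819/8 ≥ 637/16 → trapezoidal
t_a = (91/8)/(13/4) = 7/2; v_peak = 91/8
d_cruise = 819/8 − 637/16 = 1001/16; t_c = (1001/16)/(91/8) = 11/2
T = 2·7/2 + 11/2 = 25/2

t_a=7/2 t_c=11/2 v_peak=91/8 T=25/2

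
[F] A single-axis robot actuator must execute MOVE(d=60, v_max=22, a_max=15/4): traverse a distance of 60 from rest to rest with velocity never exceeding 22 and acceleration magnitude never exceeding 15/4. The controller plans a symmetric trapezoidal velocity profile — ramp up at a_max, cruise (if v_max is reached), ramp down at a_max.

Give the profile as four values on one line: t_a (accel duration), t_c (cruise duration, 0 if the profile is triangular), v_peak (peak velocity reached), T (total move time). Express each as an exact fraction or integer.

t_a=4 t_c=0 v_peak=15 T=8

vₘ²/aₘ = 22²/(15/4) = 1936/15
60 < 1936/15 ⇒ no cruise
v_peak = √(60·15/4) = √225 = 15
t_a = 15/(15/4) = 4; t_c = 0
T = 2·4 = 8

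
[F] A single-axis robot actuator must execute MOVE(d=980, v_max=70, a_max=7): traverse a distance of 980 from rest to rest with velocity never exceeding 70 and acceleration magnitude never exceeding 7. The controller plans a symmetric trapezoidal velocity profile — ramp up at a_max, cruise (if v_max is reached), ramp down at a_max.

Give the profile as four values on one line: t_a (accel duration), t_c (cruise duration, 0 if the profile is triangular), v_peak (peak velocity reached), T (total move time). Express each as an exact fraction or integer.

(v_max)²/a_max = 70²/7 = 700
980 ≥ 700 → trapezoidal
t_a = 70/7 = 10; v_peak = 70
d_cruise = 980 − 700 = 280; t_c = 280/70 = 4
T = 2·10 + 4 = 24

t_a=10 t_c=4 v_peak=70 T=24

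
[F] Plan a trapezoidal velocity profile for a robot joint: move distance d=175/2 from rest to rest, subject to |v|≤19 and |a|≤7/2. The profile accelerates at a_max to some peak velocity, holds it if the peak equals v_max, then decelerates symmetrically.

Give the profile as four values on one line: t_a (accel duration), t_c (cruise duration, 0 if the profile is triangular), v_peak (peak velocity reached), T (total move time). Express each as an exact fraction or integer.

t_a=5 t_c=0 v_peak=35/2 T=10

(v_max)²/a_max = 19²/(7/2) = 722/7
175/2 < 722/7 so t_c = 0
v_peak = √(175/2·7/2) = √(1225/4) = 35/2
t_a = (35/2)/(7/2) = 5; t_c = 0
T = 2·5 = 10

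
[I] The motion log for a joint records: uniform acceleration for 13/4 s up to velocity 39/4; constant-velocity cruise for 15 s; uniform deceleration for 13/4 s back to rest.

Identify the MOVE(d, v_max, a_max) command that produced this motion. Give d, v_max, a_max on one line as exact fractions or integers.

a_max = (39/4)/(13/4) = 3
d_a = ½·39/4·13/4 = 507/32; d_c = 39/4·15 = 585/4
d = 2·507/32 + 585/4 = 2847/16
t_c = 15 > 0 ⇒ limit active, v_max = 39/4

d=2847/16 v_max=39/4 a_max=3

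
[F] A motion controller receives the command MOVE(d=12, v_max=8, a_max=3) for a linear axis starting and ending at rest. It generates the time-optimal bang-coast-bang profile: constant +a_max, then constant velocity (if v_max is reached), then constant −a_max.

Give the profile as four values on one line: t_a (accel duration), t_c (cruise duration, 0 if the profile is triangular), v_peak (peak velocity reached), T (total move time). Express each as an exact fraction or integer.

(v_max)²/a_max = 8²/3 = 64/3
12 < 64/3 so t_c = 0
v_peak = √(12·3) = √36 = 6
t_a = 6/3 = 2; t_c = 0
T = 2·2 = 4

t_a=2 t_c=0 v_peak=6 T=4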